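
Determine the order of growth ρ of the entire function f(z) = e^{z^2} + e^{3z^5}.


Each summand is entire of order 2 and 5 respectively (as in the single-exponential case). The order of a sum is at most the max of the orders, so ρ ≤ 5. For the lower bound: on |z|=r choose arg z so that 3z^5 is real positive; then |e^{3z^5}| = e^{3r^5} while |e^{1z^2}| ≤ e^{1r^2} = o(e^{3r^5}). So |f| ≥ e^{3r^5}(1 − o(1)) and ρ ≥ 5. Hence ρ = max(2, 5) = 5.
Therefore ρ = 5.

Order ρ = 5.


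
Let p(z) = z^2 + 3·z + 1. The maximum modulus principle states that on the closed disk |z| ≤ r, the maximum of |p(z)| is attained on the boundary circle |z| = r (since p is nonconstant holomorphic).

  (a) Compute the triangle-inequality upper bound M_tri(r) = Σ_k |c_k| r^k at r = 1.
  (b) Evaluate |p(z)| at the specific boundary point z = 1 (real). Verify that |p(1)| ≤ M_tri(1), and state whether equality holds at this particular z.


Coefficients: c_0 = 1, c_1 = 3, c_2 = 1. Radius r = 1.
Part (a). Triangle bound: M_tri(r) = Σ_k |c_k| r^k
  = |1|·1^0 + |3|·1^1 + |1|·1^2
  = 1 + 3 + 1 = 5.
This bounds M(r) := max_{|z|=r} |p(z)| from above; equality holds iff all terms c_k z^k can be made to align in phase at a single z on |z|=r.
Part (b). At z = 1 (real, on the circle |z| = r):
  p(1) = (1)·1^0 + (3)·1^1 + (1)·1^2 = 5.
  |p(1)| = 5.
Since all nonzero coefficients share the same sign, |p(1)| = 5 = M_tri(1); the triangle bound is attained at z = 1, so in fact M(r) = 5.

M_tri(1) = 5; |p(1)| = 5; equality at z=1: yes.


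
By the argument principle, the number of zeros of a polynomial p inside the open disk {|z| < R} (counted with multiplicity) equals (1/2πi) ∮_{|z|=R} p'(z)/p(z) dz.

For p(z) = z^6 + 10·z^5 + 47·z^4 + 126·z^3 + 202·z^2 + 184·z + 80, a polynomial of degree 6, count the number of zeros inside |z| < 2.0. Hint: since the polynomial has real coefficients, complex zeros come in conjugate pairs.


The zeros of p are: (-2 + 2i), (-2 - 2i), (-1 + 1i), (-1 - 1i), (-2 + 1i), (-2 - 1i).
Their magnitudes are: 2.828, 2.828, 1.414, 1.414, 2.236, 2.236.
Zeros with |z| < R = 2.0: (-1 + 1i), (-1 - 1i).
Count = 2.
By the argument principle, (1/2πi) ∮_{|z|=R} p'(z)/p(z) dz equals exactly this count.

Number of zeros inside |z| < 2.0: 2.


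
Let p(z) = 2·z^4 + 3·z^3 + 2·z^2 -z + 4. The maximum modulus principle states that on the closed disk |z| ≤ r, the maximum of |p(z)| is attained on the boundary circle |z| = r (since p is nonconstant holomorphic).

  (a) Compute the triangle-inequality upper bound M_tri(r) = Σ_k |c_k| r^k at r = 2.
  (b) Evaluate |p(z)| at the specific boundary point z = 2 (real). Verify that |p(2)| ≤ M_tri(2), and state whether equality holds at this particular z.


Coefficients: c_0 = 4, c_1 = -1, c_2 = 2, c_3 = 3, c_4 = 2. Radius r = 2.
Part (a). Triangle bound: M_tri(r) = Σ_k |c_k| r^k
  = |4|·2^0 + |-1|·2^1 + |2|·2^2 + |3|·2^3 + |2|·2^4
  = 4 + 2 + 8 + 24 + 32 = 70.
This bounds M(r) := max_{|z|=r} |p(z)| from above; equality holds iff all terms c_k z^k can be made to align in phase at a single z on |z|=r.
Part (b). At z = 2 (real, on the circle |z| = r):
  p(2) = (4)·2^0 + (-1)·2^1 + (2)·2^2 + (3)·2^3 + (2)·2^4 = 66.
  |p(2)| = 66.
Check: |p(2)| = 66 ≤ 70 = M_tri(2). ✓ Equality does not hold at z = 2 (the coefficients have mixed signs, so the terms do not all align in phase there).

M_tri(2) = 70; |p(2)| = 66; equality at z=2: no.


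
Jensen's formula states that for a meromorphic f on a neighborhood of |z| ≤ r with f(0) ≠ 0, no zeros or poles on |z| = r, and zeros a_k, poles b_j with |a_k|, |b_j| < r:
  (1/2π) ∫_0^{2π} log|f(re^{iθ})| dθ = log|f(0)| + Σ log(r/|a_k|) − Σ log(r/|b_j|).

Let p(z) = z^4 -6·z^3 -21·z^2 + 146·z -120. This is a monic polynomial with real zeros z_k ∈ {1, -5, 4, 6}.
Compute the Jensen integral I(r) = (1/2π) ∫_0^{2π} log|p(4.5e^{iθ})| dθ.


Zeros: -5, 1, 4, 6; r = 4.5.
Inside |z| < r: 1, 4. Outside (|z| ≥ r): -5, 6.
p(0) = -120, so log|p(0)| = log(120) = 4.7875.
Apply Jensen: I(r) = log|p(0)| + Σ_k log(r/|z_k|), summed over zeros inside |z| < r.
  log(r/|z_k|) for z_k = 1: log(4.5/1) = 1.5041
  log(r/|z_k|) for z_k = 4: log(4.5/4) = 0.1178
  Outside zeros (-5, 6) contribute nothing to the Jensen sum.
Sum over inside zeros: 1.6219.
I(r) = log|p(0)| + (inside sum) = 4.7875 + 1.6219 = 6.4094.
Note: since some zeros are outside |z| ≤ r, the simplified n·log(r) form does NOT apply — only the inside zeros contribute.

I(r) ≈ 6.4094.


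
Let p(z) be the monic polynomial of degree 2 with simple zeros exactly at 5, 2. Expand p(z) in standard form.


The polynomial is p(z) = ∏_{α ∈ S} (z − α), where S = {5, 2}.
Expanding the product yields: p(z) = z^2 -7·z + 10.
The resulting polynomial has degree 2 and real coefficients as required.

p(z) = z^2 -7·z + 10.


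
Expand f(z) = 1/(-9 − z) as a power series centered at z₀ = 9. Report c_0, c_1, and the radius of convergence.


Let w = z − z₀, so z = z₀ + w.
Then -9 − z = -9 − (z₀ + w) = (-9 − z₀) − w = -18 − w.
f(z) = 1/(-18 − w) = (1/(-18)) · 1/(1 − w/(-18)) = Σ_{n≥0} w^n / (-18)^(n+1).
So c_n = 1/(-18)^(n+1):
  c_0 = 1/(-18)^1 = -1/18.
  c_1 = 1/(-18)^2 = 1/324.
The series is valid for |w/d| < 1, i.e. |z − z₀| < |d|.
Radius of convergence: R = |-9 − z₀| = |-18| = 18 (distance from z₀ to the singularity z = -9).

c_0 = -1/18, c_1 = 1/324; R = 18.


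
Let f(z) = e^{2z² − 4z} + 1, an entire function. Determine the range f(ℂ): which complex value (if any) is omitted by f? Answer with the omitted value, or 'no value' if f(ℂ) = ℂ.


Little Picard bounds the complement of f(ℂ) to at most one point.
The exponent g(z) = 2z² − 4z is a nonconstant polynomial, hence surjective onto ℂ. So e^{g(z)} takes every value in {e^w : w ∈ ℂ} = ℂ ∖ {0}. Adding 1 shifts the range to ℂ ∖ {1}. f omits exactly 1.

Omitted value: 1.


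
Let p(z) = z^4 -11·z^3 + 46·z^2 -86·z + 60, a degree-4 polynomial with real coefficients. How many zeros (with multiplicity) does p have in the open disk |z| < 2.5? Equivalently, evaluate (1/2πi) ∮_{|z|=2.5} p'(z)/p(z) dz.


The zeros of p are: (3 + 1i), (3 - 1i), 2, 3.
Their magnitudes are: 3.162, 3.162, 2, 3.
Zeros with |z| < R = 2.5: 2.
Count = 1.
By the argument principle, (1/2πi) ∮_{|z|=R} p'(z)/p(z) dz equals exactly this count.

Number of zeros inside |z| < 2.5: 1.


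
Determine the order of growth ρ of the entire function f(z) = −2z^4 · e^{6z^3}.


M(r) = max_{|z|=r} |-2|·|z|^4·|e^{6z^3}| = 2·r^4 · e^{6r^3} (the factors attain their maxima compatibly on |z|=r). Then log M(r) = log 2 + 4·log r + 6r^3, dominated by the last term, so log log M(r) ~ 3·log r. The polynomial factor -2z^4 contributes only a log r term and does not affect the order. ρ = 3.
Therefore ρ = 3.

Order ρ = 3.


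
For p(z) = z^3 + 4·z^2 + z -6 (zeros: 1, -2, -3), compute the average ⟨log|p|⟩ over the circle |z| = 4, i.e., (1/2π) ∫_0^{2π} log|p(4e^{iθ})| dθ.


Zeros: -3, -2, 1; r = 4.
Inside |z| < r: -3, -2, 1. Outside (|z| ≥ r): ∅.
p(0) = -6, so log|p(0)| = log(6) = 1.7918.
Apply Jensen: I(r) = log|p(0)| + Σ_k log(r/|z_k|), summed over zeros inside |z| < r.
  log(r/|z_k|) for z_k = 1: log(4/1) = 1.3863
  log(r/|z_k|) for z_k = -2: log(4/2) = 0.6931
  log(r/|z_k|) for z_k = -3: log(4/3) = 0.2877
Sum over inside zeros: 2.3671.
I(r) = log|p(0)| + (inside sum) = 1.7918 + 2.3671 = 4.1589.
Closed form (all zeros inside, monic): I(r) = n·log(r) = 3·log(4) = 4.1589. ✓

I(r) ≈ 4.1589.


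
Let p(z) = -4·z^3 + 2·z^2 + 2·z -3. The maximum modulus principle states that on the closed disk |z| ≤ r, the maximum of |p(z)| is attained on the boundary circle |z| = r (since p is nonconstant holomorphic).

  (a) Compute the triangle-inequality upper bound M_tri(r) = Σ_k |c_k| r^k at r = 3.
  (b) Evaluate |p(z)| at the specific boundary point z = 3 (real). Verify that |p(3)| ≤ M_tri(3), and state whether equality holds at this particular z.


Coefficients: c_0 = -3, c_1 = 2, c_2 = 2, c_3 = -4. Radius r = 3.
Part (a). Triangle bound: M_tri(r) = Σ_k |c_k| r^k
  = |-3|·3^0 + |2|·3^1 + |2|·3^2 + |-4|·3^3
  = 3 + 6 + 18 + 108 = 135.
This bounds M(r) := max_{|z|=r} |p(z)| from above; equality holds iff all terms c_k z^k can be made to align in phase at a single z on |z|=r.
Part (b). At z = 3 (real, on the circle |z| = r):
  p(3) = (-3)·3^0 + (2)·3^1 + (2)·3^2 + (-4)·3^3 = -87.
  |p(3)| = 87.
Check: |p(3)| = 87 ≤ 135 = M_tri(3). ✓ Equality does not hold at z = 3 (the coefficients have mixed signs, so the terms do not all align in phase there).

M_tri(3) = 135; |p(3)| = 87; equality at z=3: no.


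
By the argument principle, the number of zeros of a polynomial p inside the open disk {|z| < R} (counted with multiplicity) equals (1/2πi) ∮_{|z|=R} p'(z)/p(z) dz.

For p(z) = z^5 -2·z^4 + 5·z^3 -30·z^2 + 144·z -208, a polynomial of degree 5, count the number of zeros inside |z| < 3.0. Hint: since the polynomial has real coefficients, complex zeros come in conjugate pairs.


The zeros of p are: (2 + 2i), (2 - 2i), 2, (-2 + 3i), (-2 - 3i).
Their magnitudes are: 2.828, 2.828, 2, 3.606, 3.606.
Zeros with |z| < R = 3.0: (2 + 2i), (2 - 2i), 2.
Count = 3.
By the argument principle, (1/2πi) ∮_{|z|=R} p'(z)/p(z) dz equals exactly this count.

Number of zeros inside |z| < 3.0: 3.


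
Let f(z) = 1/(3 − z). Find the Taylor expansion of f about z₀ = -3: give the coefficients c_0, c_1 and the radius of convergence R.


Let w = z − z₀, so z = z₀ + w.
Then 3 − z = 3 − (z₀ + w) = (3 − z₀) − w = 6 − w.
f(z) = 1/(6 − w) = (1/(6)) · 1/(1 − w/(6)) = Σ_{n≥0} w^n / (6)^(n+1).
So c_n = 1/(6)^(n+1):
  c_0 = 1/(6)^1 = 1/6.
  c_1 = 1/(6)^2 = 1/36.
The series is valid for |w/d| < 1, i.e. |z − z₀| < |d|.
Radius of convergence: R = |3 − z₀| = |6| = 6 (distance from z₀ to the singularity z = 3).

c_0 = 1/6, c_1 = 1/36; R = 6.


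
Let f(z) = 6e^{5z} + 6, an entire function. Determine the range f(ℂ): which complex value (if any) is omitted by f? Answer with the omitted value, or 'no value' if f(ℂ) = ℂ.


Little Picard bounds the complement of f(ℂ) to at most one point.
e^{5z} is never zero on ℂ, so 6·e^{5z} takes every value in ℂ ∖ {0}. Adding 6 shifts the range to ℂ ∖ {6}. Thus f omits exactly the value 6.

Omitted value: 6.


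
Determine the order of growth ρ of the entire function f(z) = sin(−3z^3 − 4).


Write sin(w) = (e^{iw} ± e^{−iw})/(2 or 2i), so |sin(w)| ≤ e^{|w|}. With w = −3z^3 − 4, |w| ≤ 3r^3 + 4 on |z|=r, giving M(r) ≤ e^{3r^3 + 4} and ρ ≤ 3. For the lower bound, choose z on |z|=r with -3z^3 purely imaginary of modulus 3r^3; then |sin(−3z^3 − 4)| grows like e^{3r^3}/2, so ρ ≥ 3. Hence ρ = 3.
Therefore ρ = 3.

Order ρ = 3.


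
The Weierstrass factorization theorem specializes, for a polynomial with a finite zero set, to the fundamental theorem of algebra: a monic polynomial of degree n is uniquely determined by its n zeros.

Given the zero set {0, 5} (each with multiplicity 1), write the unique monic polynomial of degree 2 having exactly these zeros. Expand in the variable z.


The polynomial is p(z) = ∏_{α ∈ S} (z − α), where S = {0, 5}.
Expanding the product yields: p(z) = z^2 -5·z.
The resulting polynomial has degree 2 and real coefficients as required.

p(z) = z^2 -5·z.


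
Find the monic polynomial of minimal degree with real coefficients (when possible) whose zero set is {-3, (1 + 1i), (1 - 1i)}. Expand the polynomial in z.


The polynomial is p(z) = ∏_{α ∈ S} (z − α), where S = {-3, (1 + 1i), (1 - 1i)}.
Expanding the product yields: p(z) = z^3 + z^2 -4·z + 6.
Note conjugate pairs combine to real quadratics: (z − (1+1i))(z − (1−1i)) = z² − 2z + 2.
The resulting polynomial has degree 3 and real coefficients as required.

p(z) = z^3 + z^2 -4·z + 6.


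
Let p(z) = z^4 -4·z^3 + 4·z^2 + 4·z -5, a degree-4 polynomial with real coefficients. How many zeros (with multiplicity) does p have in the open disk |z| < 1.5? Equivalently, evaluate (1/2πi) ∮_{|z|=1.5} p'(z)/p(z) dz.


The zeros of p are: (2 + 1i), (2 - 1i), -1, 1.
Their magnitudes are: 2.236, 2.236, 1, 1.
Zeros with |z| < R = 1.5: -1, 1.
Count = 2.
By the argument principle, (1/2πi) ∮_{|z|=R} p'(z)/p(z) dz equals exactly this count.

Number of zeros inside |z| < 1.5: 2.


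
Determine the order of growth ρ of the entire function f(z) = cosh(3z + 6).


cosh(w) is a linear combination of e^{iw} and e^{−iw} (or e^w, e^{−w} in the hyperbolic case), so |cosh(w)| ≤ e^{|w|}. With w = 3z + 6, |w| ≤ 3|z| + 6 = 3r + 6 on |z| = r, giving M(r) ≤ e^{3r + 6}, so ρ ≤ 1. On a suitable ray (z = it for sin/cos; z = t for sinh/cosh, t real → ∞), |cosh(3z + 6)| grows like e^{3|t|}/2, so ρ ≥ 1. Hence ρ = 1.
Therefore ρ = 1.

Order ρ = 1.


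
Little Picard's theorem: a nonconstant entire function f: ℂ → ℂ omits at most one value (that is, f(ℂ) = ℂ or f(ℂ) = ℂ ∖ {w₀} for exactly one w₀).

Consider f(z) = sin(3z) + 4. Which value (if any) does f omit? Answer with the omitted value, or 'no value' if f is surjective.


Little Picard bounds the complement of f(ℂ) to at most one point.
sin is entire and surjective onto ℂ: for every w ∈ ℂ, sin(ζ) = w has a solution ζ ∈ ℂ (e.g., via the complex inverse arcsin). With ζ = 3z this gives z = ζ/(3). Then 1·sin(3z) takes every value in 1·ℂ = ℂ, and adding 4 is a bijection of ℂ. So f is surjective and omits no value. (Note: only on the real line is sin bounded by [−1, 1].)

Omitted value: no value.


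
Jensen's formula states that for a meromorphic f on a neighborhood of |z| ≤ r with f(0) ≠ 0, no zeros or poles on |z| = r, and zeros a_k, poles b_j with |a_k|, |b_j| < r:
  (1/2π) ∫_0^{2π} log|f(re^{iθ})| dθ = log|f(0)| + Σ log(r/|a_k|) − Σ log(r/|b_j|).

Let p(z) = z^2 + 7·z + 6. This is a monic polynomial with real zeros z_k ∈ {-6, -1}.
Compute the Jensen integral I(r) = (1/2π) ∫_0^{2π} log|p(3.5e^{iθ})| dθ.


Zeros: -6, -1; r = 3.5.
Inside |z| < r: -1. Outside (|z| ≥ r): -6.
p(0) = 6, so log|p(0)| = log(6) = 1.7918.
Apply Jensen: I(r) = log|p(0)| + Σ_k log(r/|z_k|), summed over zeros inside |z| < r.
  log(r/|z_k|) for z_k = -1: log(3.5/1) = 1.2528
  Outside zeros (-6) contribute nothing to the Jensen sum.
Sum over inside zeros: 1.2528.
I(r) = log|p(0)| + (inside sum) = 1.7918 + 1.2528 = 3.0445.
Note: since some zeros are outside |z| ≤ r, the simplified n·log(r) form does NOT apply — only the inside zeros contribute.

I(r) ≈ 3.0445.


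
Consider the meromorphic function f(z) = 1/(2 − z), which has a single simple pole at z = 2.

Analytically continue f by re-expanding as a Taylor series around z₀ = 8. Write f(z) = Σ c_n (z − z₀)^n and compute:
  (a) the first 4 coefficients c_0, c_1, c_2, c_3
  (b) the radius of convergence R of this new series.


Let w = z − z₀, so z = z₀ + w.
Then 2 − z = 2 − (z₀ + w) = (2 − z₀) − w = -6 − w.
f(z) = 1/(-6 − w) = (1/(-6)) · 1/(1 − w/(-6)) = Σ_{n≥0} w^n / (-6)^(n+1).
So c_n = 1/(-6)^(n+1):
  c_0 = 1/(-6)^1 = -1/6.
  c_1 = 1/(-6)^2 = 1/36.
  c_2 = 1/(-6)^3 = -1/216.
  c_3 = 1/(-6)^4 = 1/1296.
The series is valid for |w/d| < 1, i.e. |z − z₀| < |d|.
Radius of convergence: R = |2 − z₀| = |-6| = 6 (distance from z₀ to the singularity z = 2).

c_0 = -1/6, c_1 = 1/36, c_2 = -1/216, c_3 = 1/1296; R = 6.


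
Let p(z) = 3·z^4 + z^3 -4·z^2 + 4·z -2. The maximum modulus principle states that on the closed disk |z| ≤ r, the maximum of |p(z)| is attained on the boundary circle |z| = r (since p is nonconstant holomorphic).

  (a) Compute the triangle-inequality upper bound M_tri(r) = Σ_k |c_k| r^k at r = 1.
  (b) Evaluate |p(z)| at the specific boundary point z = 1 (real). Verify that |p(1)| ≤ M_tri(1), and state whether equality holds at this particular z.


Coefficients: c_0 = -2, c_1 = 4, c_2 = -4, c_3 = 1, c_4 = 3. Radius r = 1.
Part (a). Triangle bound: M_tri(r) = Σ_k |c_k| r^k
  = |-2|·1^0 + |4|·1^1 + |-4|·1^2 + |1|·1^3 + |3|·1^4
  = 2 + 4 + 4 + 1 + 3 = 14.
This bounds M(r) := max_{|z|=r} |p(z)| from above; equality holds iff all terms c_k z^k can be made to align in phase at a single z on |z|=r.
Part (b). At z = 1 (real, on the circle |z| = r):
  p(1) = (-2)·1^0 + (4)·1^1 + (-4)·1^2 + (1)·1^3 + (3)·1^4 = 2.
  |p(1)| = 2.
Check: |p(1)| = 2 ≤ 14 = M_tri(1). ✓ Equality does not hold at z = 1 (the coefficients have mixed signs, so the terms do not all align in phase there).

M_tri(1) = 14; |p(1)| = 2; equality at z=1: no.


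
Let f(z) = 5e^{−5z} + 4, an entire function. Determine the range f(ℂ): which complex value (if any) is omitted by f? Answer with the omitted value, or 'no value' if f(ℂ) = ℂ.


Little Picard bounds the complement of f(ℂ) to at most one point.
e^{−5z} is never zero on ℂ, so 5·e^{−5z} takes every value in ℂ ∖ {0}. Adding 4 shifts the range to ℂ ∖ {4}. Thus f omits exactly the value 4.

Omitted value: 4.


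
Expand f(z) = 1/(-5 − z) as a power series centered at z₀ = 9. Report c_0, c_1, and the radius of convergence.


Let w = z − z₀, so z = z₀ + w.
Then -5 − z = -5 − (z₀ + w) = (-5 − z₀) − w = -14 − w.
f(z) = 1/(-14 − w) = (1/(-14)) · 1/(1 − w/(-14)) = Σ_{n≥0} w^n / (-14)^(n+1).
So c_n = 1/(-14)^(n+1):
  c_0 = 1/(-14)^1 = -1/14.
  c_1 = 1/(-14)^2 = 1/196.
The series is valid for |w/d| < 1, i.e. |z − z₀| < |d|.
Radius of convergence: R = |-5 − z₀| = |-14| = 14 (distance from z₀ to the singularity z = -5).

c_0 = -1/14, c_1 = 1/196; R = 14.


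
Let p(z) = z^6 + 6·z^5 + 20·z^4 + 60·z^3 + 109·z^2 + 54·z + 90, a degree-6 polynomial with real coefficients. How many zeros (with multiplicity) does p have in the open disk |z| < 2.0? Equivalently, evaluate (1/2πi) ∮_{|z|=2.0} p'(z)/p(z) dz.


The zeros of p are: (0 + 1i), (0 - 1i), (-3 + 1i), (-3 - 1i), (0 + 3i), (0 - 3i).
Their magnitudes are: 1, 1, 3.162, 3.162, 3, 3.
Zeros with |z| < R = 2.0: (0 + 1i), (0 - 1i).
Count = 2.
By the argument principle, (1/2πi) ∮_{|z|=R} p'(z)/p(z) dz equals exactly this count.

Number of zeros inside |z| < 2.0: 2.


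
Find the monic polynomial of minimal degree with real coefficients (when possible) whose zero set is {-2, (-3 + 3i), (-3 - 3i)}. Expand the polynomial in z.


The polynomial is p(z) = ∏_{α ∈ S} (z − α), where S = {-2, (-3 + 3i), (-3 - 3i)}.
Expanding the product yields: p(z) = z^3 + 8·z^2 + 30·z + 36.
Note conjugate pairs combine to real quadratics: (z − (-3+3i))(z − (-3−3i)) = z² + 6z + 18.
The resulting polynomial has degree 3 and real coefficients as required.

p(z) = z^3 + 8·z^2 + 30·z + 36.


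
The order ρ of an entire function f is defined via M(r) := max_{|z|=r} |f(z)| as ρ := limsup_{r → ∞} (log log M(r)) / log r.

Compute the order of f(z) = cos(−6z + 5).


cos(w) is a linear combination of e^{iw} and e^{−iw} (or e^w, e^{−w} in the hyperbolic case), so |cos(w)| ≤ e^{|w|}. With w = −6z + 5, |w| ≤ 6|z| + 5 = 6r + 5 on |z| = r, giving M(r) ≤ e^{6r + 5}, so ρ ≤ 1. On a suitable ray (z = it for sin/cos; z = t for sinh/cosh, t real → ∞), |cos(−6z + 5)| grows like e^{6|t|}/2, so ρ ≥ 1. Hence ρ = 1.
Therefore ρ = 1.

Order ρ = 1.


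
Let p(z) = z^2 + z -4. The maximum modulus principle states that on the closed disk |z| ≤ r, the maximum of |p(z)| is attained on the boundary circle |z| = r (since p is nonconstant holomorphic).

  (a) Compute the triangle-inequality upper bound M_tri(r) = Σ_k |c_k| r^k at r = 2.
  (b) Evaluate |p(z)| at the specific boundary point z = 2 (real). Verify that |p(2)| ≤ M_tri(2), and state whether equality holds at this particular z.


Coefficients: c_0 = -4, c_1 = 1, c_2 = 1. Radius r = 2.
Part (a). Triangle bound: M_tri(r) = Σ_k |c_k| r^k
  = |-4|·2^0 + |1|·2^1 + |1|·2^2
  = 4 + 2 + 4 = 10.
This bounds M(r) := max_{|z|=r} |p(z)| from above; equality holds iff all terms c_k z^k can be made to align in phase at a single z on |z|=r.
Part (b). At z = 2 (real, on the circle |z| = r):
  p(2) = (-4)·2^0 + (1)·2^1 + (1)·2^2 = 2.
  |p(2)| = 2.
Check: |p(2)| = 2 ≤ 10 = M_tri(2). ✓ Equality does not hold at z = 2 (the coefficients have mixed signs, so the terms do not all align in phase there).

M_tri(2) = 10; |p(2)| = 2; equality at z=2: no.


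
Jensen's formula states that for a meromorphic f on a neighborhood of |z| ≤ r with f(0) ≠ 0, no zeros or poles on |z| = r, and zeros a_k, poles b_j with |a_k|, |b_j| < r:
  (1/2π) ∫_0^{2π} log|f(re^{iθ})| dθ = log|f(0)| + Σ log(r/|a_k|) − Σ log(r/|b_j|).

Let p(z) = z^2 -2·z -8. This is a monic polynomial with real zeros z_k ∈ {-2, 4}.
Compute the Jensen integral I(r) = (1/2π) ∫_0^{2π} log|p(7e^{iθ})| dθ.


Zeros: -2, 4; r = 7.
Inside |z| < r: -2, 4. Outside (|z| ≥ r): ∅.
p(0) = -8, so log|p(0)| = log(8) = 2.0794.
Apply Jensen: I(r) = log|p(0)| + Σ_k log(r/|z_k|), summed over zeros inside |z| < r.
  log(r/|z_k|) for z_k = -2: log(7/2) = 1.2528
  log(r/|z_k|) for z_k = 4: log(7/4) = 0.5596
Sum over inside zeros: 1.8124.
I(r) = log|p(0)| + (inside sum) = 2.0794 + 1.8124 = 3.8918.
Closed form (all zeros inside, monic): I(r) = n·log(r) = 2·log(7) = 3.8918. ✓

I(r) ≈ 3.8918.


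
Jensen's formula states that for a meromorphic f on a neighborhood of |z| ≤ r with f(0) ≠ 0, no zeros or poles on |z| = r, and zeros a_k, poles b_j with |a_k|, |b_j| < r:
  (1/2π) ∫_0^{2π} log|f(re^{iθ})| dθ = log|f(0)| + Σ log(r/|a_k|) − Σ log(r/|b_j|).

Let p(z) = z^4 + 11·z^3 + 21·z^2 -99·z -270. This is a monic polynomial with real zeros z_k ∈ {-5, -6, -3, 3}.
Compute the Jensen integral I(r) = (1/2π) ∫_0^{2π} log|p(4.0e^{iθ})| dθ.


Zeros: -6, -5, -3, 3; r = 4.0.
Inside |z| < r: -3, 3. Outside (|z| ≥ r): -6, -5.
p(0) = -270, so log|p(0)| = log(270) = 5.5984.
Apply Jensen: I(r) = log|p(0)| + Σ_k log(r/|z_k|), summed over zeros inside |z| < r.
  log(r/|z_k|) for z_k = -3: log(4.0/3) = 0.2877
  log(r/|z_k|) for z_k = 3: log(4.0/3) = 0.2877
  Outside zeros (-6, -5) contribute nothing to the Jensen sum.
Sum over inside zeros: 0.5754.
I(r) = log|p(0)| + (inside sum) = 5.5984 + 0.5754 = 6.1738.
Note: since some zeros are outside |z| ≤ r, the simplified n·log(r) form does NOT apply — only the inside zeros contribute.

I(r) ≈ 6.1738.


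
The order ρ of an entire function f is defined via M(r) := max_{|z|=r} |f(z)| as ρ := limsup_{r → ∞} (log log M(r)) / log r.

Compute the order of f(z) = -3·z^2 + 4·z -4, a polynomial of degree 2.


|f(z)| ≤ Σ|c_k|·r^k = O(r^2) as r → ∞. Polynomial growth is O(e^{r^ε}) for every ε > 0 (since r^2/e^{r^ε} → 0), so ρ ≤ ε for all ε > 0, i.e. ρ = 0. Every nonconstant polynomial has order 0.
Therefore ρ = 0.

Order ρ = 0.


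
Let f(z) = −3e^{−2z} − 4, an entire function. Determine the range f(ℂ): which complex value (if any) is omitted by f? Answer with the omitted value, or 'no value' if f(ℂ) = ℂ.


Little Picard bounds the complement of f(ℂ) to at most one point.
e^{−2z} is never zero on ℂ, so -3·e^{−2z} takes every value in ℂ ∖ {0}. Adding -4 shifts the range to ℂ ∖ {-4}. Thus f omits exactly the value -4.

Omitted value: -4.


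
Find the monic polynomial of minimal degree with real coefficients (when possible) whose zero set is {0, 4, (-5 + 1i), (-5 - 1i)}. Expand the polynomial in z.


The polynomial is p(z) = ∏_{α ∈ S} (z − α), where S = {0, 4, (-5 + 1i), (-5 - 1i)}.
Expanding the product yields: p(z) = z^4 + 6·z^3 -14·z^2 -104·z.
Note conjugate pairs combine to real quadratics: (z − (-5+1i))(z − (-5−1i)) = z² + 10z + 26.
The resulting polynomial has degree 4 and real coefficients as required.

p(z) = z^4 + 6·z^3 -14·z^2 -104·z.


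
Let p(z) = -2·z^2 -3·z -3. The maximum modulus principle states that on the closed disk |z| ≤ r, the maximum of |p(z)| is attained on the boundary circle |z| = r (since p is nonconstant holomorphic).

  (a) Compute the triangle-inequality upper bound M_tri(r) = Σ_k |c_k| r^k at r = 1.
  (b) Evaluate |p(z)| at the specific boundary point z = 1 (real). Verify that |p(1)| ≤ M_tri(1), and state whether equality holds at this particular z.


Coefficients: c_0 = -3, c_1 = -3, c_2 = -2. Radius r = 1.
Part (a). Triangle bound: M_tri(r) = Σ_k |c_k| r^k
  = |-3|·1^0 + |-3|·1^1 + |-2|·1^2
  = 3 + 3 + 2 = 8.
This bounds M(r) := max_{|z|=r} |p(z)| from above; equality holds iff all terms c_k z^k can be made to align in phase at a single z on |z|=r.
Part (b). At z = 1 (real, on the circle |z| = r):
  p(1) = (-3)·1^0 + (-3)·1^1 + (-2)·1^2 = -8.
  |p(1)| = 8.
Since all nonzero coefficients share the same sign, |p(1)| = 8 = M_tri(1); the triangle bound is attained at z = 1, so in fact M(r) = 8.

M_tri(1) = 8; |p(1)| = 8; equality at z=1: yes.


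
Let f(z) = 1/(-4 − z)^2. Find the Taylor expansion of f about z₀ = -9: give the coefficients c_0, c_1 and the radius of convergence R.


Let w = z − z₀, so z = z₀ + w.
Then -4 − z = -4 − (z₀ + w) = (-4 − z₀) − w = 5 − w.
f(z) = 1/(5 − w)^2 = (1/(5)^2) · (1 − w/(5))^{−2}.
By the binomial series (1−u)^{−2} = Σ_{n≥0} C(n+1, 1) u^n for |u|<1, with u = w/(5):
  c_n = C(n+1, 1) / (5)^(n+2).
  c_0 = 1/(5)^2 = 1/25.
  c_1 = 2/(5)^3 = 2/125.
The series is valid for |w/d| < 1, i.e. |z − z₀| < |d|.
Radius of convergence: R = |-4 − z₀| = |5| = 5 (distance from z₀ to the singularity z = -4).

c_0 = 1/25, c_1 = 2/125; R = 5.


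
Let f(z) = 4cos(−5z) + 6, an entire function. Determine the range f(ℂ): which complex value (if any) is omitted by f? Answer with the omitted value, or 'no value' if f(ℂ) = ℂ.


Little Picard bounds the complement of f(ℂ) to at most one point.
cos is entire and surjective onto ℂ: for every w ∈ ℂ, cos(ζ) = w has a solution ζ ∈ ℂ (e.g., via the complex inverse arccos). With ζ = −5z this gives z = ζ/(-5). Then 4·cos(−5z) takes every value in 4·ℂ = ℂ, and adding 6 is a bijection of ℂ. So f is surjective and omits no value. (Note: only on the real line is cos bounded by [−1, 1].)

Omitted value: no value.


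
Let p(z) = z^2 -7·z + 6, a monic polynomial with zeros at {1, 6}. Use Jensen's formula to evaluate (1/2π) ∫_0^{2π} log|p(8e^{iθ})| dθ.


Zeros: 1, 6; r = 8.
Inside |z| < r: 1, 6. Outside (|z| ≥ r): ∅.
p(0) = 6, so log|p(0)| = log(6) = 1.7918.
Apply Jensen: I(r) = log|p(0)| + Σ_k log(r/|z_k|), summed over zeros inside |z| < r.
  log(r/|z_k|) for z_k = 1: log(8/1) = 2.0794
  log(r/|z_k|) for z_k = 6: log(8/6) = 0.2877
Sum over inside zeros: 2.3671.
I(r) = log|p(0)| + (inside sum) = 1.7918 + 2.3671 = 4.1589.
Closed form (all zeros inside, monic): I(r) = n·log(r) = 2·log(8) = 4.1589. ✓

I(r) ≈ 4.1589.


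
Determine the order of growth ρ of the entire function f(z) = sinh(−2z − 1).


sinh(w) is a linear combination of e^{iw} and e^{−iw} (or e^w, e^{−w} in the hyperbolic case), so |sinh(w)| ≤ e^{|w|}. With w = −2z − 1, |w| ≤ 2|z| + 1 = 2r + 1 on |z| = r, giving M(r) ≤ e^{2r + 1}, so ρ ≤ 1. On a suitable ray (z = it for sin/cos; z = t for sinh/cosh, t real → ∞), |sinh(−2z − 1)| grows like e^{2|t|}/2, so ρ ≥ 1. Hence ρ = 1.
Therefore ρ = 1.

Order ρ = 1.


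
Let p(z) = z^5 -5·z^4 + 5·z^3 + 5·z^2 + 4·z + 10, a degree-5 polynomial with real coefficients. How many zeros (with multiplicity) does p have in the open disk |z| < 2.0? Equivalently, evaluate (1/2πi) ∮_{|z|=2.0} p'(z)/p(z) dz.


The zeros of p are: (3 + 1i), (3 - 1i), -1, (0 + 1i), (0 - 1i).
Their magnitudes are: 3.162, 3.162, 1, 1, 1.
Zeros with |z| < R = 2.0: -1, (0 + 1i), (0 - 1i).
Count = 3.
By the argument principle, (1/2πi) ∮_{|z|=R} p'(z)/p(z) dz equals exactly this count.

Number of zeros inside |z| < 2.0: 3.


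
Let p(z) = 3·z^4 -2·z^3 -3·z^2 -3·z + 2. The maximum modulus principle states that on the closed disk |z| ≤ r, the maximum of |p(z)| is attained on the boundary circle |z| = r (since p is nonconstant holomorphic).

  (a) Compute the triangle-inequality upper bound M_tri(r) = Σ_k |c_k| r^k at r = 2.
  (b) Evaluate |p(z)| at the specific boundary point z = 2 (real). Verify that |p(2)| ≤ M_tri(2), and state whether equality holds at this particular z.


Coefficients: c_0 = 2, c_1 = -3, c_2 = -3, c_3 = -2, c_4 = 3. Radius r = 2.
Part (a). Triangle bound: M_tri(r) = Σ_k |c_k| r^k
  = |2|·2^0 + |-3|·2^1 + |-3|·2^2 + |-2|·2^3 + |3|·2^4
  = 2 + 6 + 12 + 16 + 48 = 84.
This bounds M(r) := max_{|z|=r} |p(z)| from above; equality holds iff all terms c_k z^k can be made to align in phase at a single z on |z|=r.
Part (b). At z = 2 (real, on the circle |z| = r):
  p(2) = (2)·2^0 + (-3)·2^1 + (-3)·2^2 + (-2)·2^3 + (3)·2^4 = 16.
  |p(2)| = 16.
Check: |p(2)| = 16 ≤ 84 = M_tri(2). ✓ Equality does not hold at z = 2 (the coefficients have mixed signs, so the terms do not all align in phase there).

M_tri(2) = 84; |p(2)| = 16; equality at z=2: no.


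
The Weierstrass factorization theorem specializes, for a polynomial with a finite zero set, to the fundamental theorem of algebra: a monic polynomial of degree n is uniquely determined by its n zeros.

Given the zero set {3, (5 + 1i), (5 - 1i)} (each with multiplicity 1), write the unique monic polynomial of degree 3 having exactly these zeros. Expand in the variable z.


The polynomial is p(z) = ∏_{α ∈ S} (z − α), where S = {3, (5 + 1i), (5 - 1i)}.
Expanding the product yields: p(z) = z^3 -13·z^2 + 56·z -78.
Note conjugate pairs combine to real quadratics: (z − (5+1i))(z − (5−1i)) = z² − 10z + 26.
The resulting polynomial has degree 3 and real coefficients as required.

p(z) = z^3 -13·z^2 + 56·z -78.


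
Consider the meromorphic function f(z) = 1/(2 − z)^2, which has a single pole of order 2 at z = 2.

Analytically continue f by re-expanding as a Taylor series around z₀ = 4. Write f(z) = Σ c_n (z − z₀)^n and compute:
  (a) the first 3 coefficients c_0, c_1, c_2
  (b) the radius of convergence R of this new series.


Let w = z − z₀, so z = z₀ + w.
Then 2 − z = 2 − (z₀ + w) = (2 − z₀) − w = -2 − w.
f(z) = 1/(-2 − w)^2 = (1/(-2)^2) · (1 − w/(-2))^{−2}.
By the binomial series (1−u)^{−2} = Σ_{n≥0} C(n+1, 1) u^n for |u|<1, with u = w/(-2):
  c_n = C(n+1, 1) / (-2)^(n+2).
  c_0 = 1/(-2)^2 = 1/4.
  c_1 = 2/(-2)^3 = -1/4.
  c_2 = 3/(-2)^4 = 3/16.
The series is valid for |w/d| < 1, i.e. |z − z₀| < |d|.
Radius of convergence: R = |2 − z₀| = |-2| = 2 (distance from z₀ to the singularity z = 2).

c_0 = 1/4, c_1 = -1/4, c_2 = 3/16; R = 2.


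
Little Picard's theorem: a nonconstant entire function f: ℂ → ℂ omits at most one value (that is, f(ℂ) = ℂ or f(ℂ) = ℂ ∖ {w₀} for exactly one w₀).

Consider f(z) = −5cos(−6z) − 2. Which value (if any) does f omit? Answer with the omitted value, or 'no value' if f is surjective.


Little Picard bounds the complement of f(ℂ) to at most one point.
cos is entire and surjective onto ℂ: for every w ∈ ℂ, cos(ζ) = w has a solution ζ ∈ ℂ (e.g., via the complex inverse arccos). With ζ = −6z this gives z = ζ/(-6). Then -5·cos(−6z) takes every value in -5·ℂ = ℂ, and adding -2 is a bijection of ℂ. So f is surjective and omits no value. (Note: only on the real line is cos bounded by [−1, 1].)

Omitted value: no value.


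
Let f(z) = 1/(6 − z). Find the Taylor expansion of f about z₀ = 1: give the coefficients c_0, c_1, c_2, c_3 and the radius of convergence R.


Let w = z − z₀, so z = z₀ + w.
Then 6 − z = 6 − (z₀ + w) = (6 − z₀) − w = 5 − w.
f(z) = 1/(5 − w) = (1/(5)) · 1/(1 − w/(5)) = Σ_{n≥0} w^n / (5)^(n+1).
So c_n = 1/(5)^(n+1):
  c_0 = 1/(5)^1 = 1/5.
  c_1 = 1/(5)^2 = 1/25.
  c_2 = 1/(5)^3 = 1/125.
  c_3 = 1/(5)^4 = 1/625.
The series is valid for |w/d| < 1, i.e. |z − z₀| < |d|.
Radius of convergence: R = |6 − z₀| = |5| = 5 (distance from z₀ to the singularity z = 6).

c_0 = 1/5, c_1 = 1/25, c_2 = 1/125, c_3 = 1/625; R = 5.


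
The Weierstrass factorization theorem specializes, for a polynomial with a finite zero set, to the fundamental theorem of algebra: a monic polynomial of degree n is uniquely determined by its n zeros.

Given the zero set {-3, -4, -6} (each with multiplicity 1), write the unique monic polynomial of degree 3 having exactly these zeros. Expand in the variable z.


The polynomial is p(z) = ∏_{α ∈ S} (z − α), where S = {-3, -4, -6}.
Expanding the product yields: p(z) = z^3 + 13·z^2 + 54·z + 72.
The resulting polynomial has degree 3 and real coefficients as required.

p(z) = z^3 + 13·z^2 + 54·z + 72.


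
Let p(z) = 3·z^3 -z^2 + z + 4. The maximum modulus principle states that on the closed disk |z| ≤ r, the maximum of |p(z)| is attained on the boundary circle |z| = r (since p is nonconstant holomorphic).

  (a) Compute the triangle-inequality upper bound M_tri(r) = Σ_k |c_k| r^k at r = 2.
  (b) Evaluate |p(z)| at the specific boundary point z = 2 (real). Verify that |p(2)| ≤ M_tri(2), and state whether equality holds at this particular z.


Coefficients: c_0 = 4, c_1 = 1, c_2 = -1, c_3 = 3. Radius r = 2.
Part (a). Triangle bound: M_tri(r) = Σ_k |c_k| r^k
  = |4|·2^0 + |1|·2^1 + |-1|·2^2 + |3|·2^3
  = 4 + 2 + 4 + 24 = 34.
This bounds M(r) := max_{|z|=r} |p(z)| from above; equality holds iff all terms c_k z^k can be made to align in phase at a single z on |z|=r.
Part (b). At z = 2 (real, on the circle |z| = r):
  p(2) = (4)·2^0 + (1)·2^1 + (-1)·2^2 + (3)·2^3 = 26.
  |p(2)| = 26.
Check: |p(2)| = 26 ≤ 34 = M_tri(2). ✓ Equality does not hold at z = 2 (the coefficients have mixed signs, so the terms do not all align in phase there).

M_tri(2) = 34; |p(2)| = 26; equality at z=2: no.


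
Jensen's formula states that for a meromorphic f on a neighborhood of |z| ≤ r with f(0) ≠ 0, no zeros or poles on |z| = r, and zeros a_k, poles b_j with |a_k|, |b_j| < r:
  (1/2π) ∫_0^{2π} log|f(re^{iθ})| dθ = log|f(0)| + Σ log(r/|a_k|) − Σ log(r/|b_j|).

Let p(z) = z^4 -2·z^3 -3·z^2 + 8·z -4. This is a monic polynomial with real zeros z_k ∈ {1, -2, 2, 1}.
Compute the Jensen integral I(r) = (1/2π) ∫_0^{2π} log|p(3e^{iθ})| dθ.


Zeros: -2, 1, 1, 2; r = 3.
Inside |z| < r: -2, 1, 1, 2. Outside (|z| ≥ r): ∅.
p(0) = -4, so log|p(0)| = log(4) = 1.3863.
Apply Jensen: I(r) = log|p(0)| + Σ_k log(r/|z_k|), summed over zeros inside |z| < r.
  log(r/|z_k|) for z_k = 1: log(3/1) = 1.0986
  log(r/|z_k|) for z_k = -2: log(3/2) = 0.4055
  log(r/|z_k|) for z_k = 2: log(3/2) = 0.4055
  log(r/|z_k|) for z_k = 1: log(3/1) = 1.0986
Sum over inside zeros: 3.0082.
I(r) = log|p(0)| + (inside sum) = 1.3863 + 3.0082 = 4.3944.
Closed form (all zeros inside, monic): I(r) = n·log(r) = 4·log(3) = 4.3944. ✓

I(r) ≈ 4.3944.


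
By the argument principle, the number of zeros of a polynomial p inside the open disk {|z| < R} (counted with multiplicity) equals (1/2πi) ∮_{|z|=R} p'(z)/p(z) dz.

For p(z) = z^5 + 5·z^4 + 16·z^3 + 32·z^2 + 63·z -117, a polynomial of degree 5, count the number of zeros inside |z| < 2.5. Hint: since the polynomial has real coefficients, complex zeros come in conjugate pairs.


The zeros of p are: (-3 + 2i), (-3 - 2i), (0 + 3i), (0 - 3i), 1.
Their magnitudes are: 3.606, 3.606, 3, 3, 1.
Zeros with |z| < R = 2.5: 1.
Count = 1.
By the argument principle, (1/2πi) ∮_{|z|=R} p'(z)/p(z) dz equals exactly this count.

Number of zeros inside |z| < 2.5: 1.


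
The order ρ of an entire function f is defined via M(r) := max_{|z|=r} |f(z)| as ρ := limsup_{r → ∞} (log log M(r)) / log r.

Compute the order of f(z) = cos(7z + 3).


cos(w) is a linear combination of e^{iw} and e^{−iw} (or e^w, e^{−w} in the hyperbolic case), so |cos(w)| ≤ e^{|w|}. With w = 7z + 3, |w| ≤ 7|z| + 3 = 7r + 3 on |z| = r, giving M(r) ≤ e^{7r + 3}, so ρ ≤ 1. On a suitable ray (z = it for sin/cos; z = t for sinh/cosh, t real → ∞), |cos(7z + 3)| grows like e^{7|t|}/2, so ρ ≥ 1. Hence ρ = 1.
Therefore ρ = 1.

Order ρ = 1.


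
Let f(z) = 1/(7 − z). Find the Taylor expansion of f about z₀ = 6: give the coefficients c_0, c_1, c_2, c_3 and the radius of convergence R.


Let w = z − z₀, so z = z₀ + w.
Then 7 − z = 7 − (z₀ + w) = (7 − z₀) − w = 1 − w.
f(z) = 1/(1 − w) = (1/(1)) · 1/(1 − w/(1)) = Σ_{n≥0} w^n / (1)^(n+1).
So c_n = 1/(1)^(n+1):
  c_0 = 1/(1)^1 = 1.
  c_1 = 1/(1)^2 = 1.
  c_2 = 1/(1)^3 = 1.
  c_3 = 1/(1)^4 = 1.
The series is valid for |w/d| < 1, i.e. |z − z₀| < |d|.
Radius of convergence: R = |7 − z₀| = |1| = 1 (distance from z₀ to the singularity z = 7).

c_0 = 1, c_1 = 1, c_2 = 1, c_3 = 1; R = 1.


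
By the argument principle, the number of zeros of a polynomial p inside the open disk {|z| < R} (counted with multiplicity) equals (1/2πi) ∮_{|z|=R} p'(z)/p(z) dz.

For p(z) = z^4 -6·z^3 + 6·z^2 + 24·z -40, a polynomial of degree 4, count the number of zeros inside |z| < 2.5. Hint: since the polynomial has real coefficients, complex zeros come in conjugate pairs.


The zeros of p are: -2, (3 + 1i), (3 - 1i), 2.
Their magnitudes are: 2, 3.162, 3.162, 2.
Zeros with |z| < R = 2.5: -2, 2.
Count = 2.
By the argument principle, (1/2πi) ∮_{|z|=R} p'(z)/p(z) dz equals exactly this count.

Number of zeros inside |z| < 2.5: 2.


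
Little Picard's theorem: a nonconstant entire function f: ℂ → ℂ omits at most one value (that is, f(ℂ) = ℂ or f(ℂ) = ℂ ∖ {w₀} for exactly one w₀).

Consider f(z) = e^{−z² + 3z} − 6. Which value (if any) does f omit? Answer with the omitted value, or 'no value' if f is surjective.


Little Picard bounds the complement of f(ℂ) to at most one point.
The exponent g(z) = −z² + 3z is a nonconstant polynomial, hence surjective onto ℂ. So e^{g(z)} takes every value in {e^w : w ∈ ℂ} = ℂ ∖ {0}. Adding -6 shifts the range to ℂ ∖ {-6}. f omits exactly -6.

Omitted value: -6.


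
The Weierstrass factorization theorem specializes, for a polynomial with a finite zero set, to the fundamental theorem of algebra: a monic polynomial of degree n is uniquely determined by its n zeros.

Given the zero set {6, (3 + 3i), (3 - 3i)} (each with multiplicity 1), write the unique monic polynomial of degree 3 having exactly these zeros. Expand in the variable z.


The polynomial is p(z) = ∏_{α ∈ S} (z − α), where S = {6, (3 + 3i), (3 - 3i)}.
Expanding the product yields: p(z) = z^3 -12·z^2 + 54·z -108.
Note conjugate pairs combine to real quadratics: (z − (3+3i))(z − (3−3i)) = z² − 6z + 18.
The resulting polynomial has degree 3 and real coefficients as required.

p(z) = z^3 -12·z^2 + 54·z -108.


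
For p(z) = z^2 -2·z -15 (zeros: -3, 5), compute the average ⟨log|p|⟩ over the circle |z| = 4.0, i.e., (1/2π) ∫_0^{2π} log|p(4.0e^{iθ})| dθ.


Zeros: -3, 5; r = 4.0.
Inside |z| < r: -3. Outside (|z| ≥ r): 5.
p(0) = -15, so log|p(0)| = log(15) = 2.7081.
Apply Jensen: I(r) = log|p(0)| + Σ_k log(r/|z_k|), summed over zeros inside |z| < r.
  log(r/|z_k|) for z_k = -3: log(4.0/3) = 0.2877
  Outside zeros (5) contribute nothing to the Jensen sum.
Sum over inside zeros: 0.2877.
I(r) = log|p(0)| + (inside sum) = 2.7081 + 0.2877 = 2.9957.
Note: since some zeros are outside |z| ≤ r, the simplified n·log(r) form does NOT apply — only the inside zeros contribute.

I(r) ≈ 2.9957.


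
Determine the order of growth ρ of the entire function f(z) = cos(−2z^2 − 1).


Write cos(w) = (e^{iw} ± e^{−iw})/(2 or 2i), so |cos(w)| ≤ e^{|w|}. With w = −2z^2 − 1, |w| ≤ 2r^2 + 1 on |z|=r, giving M(r) ≤ e^{2r^2 + 1} and ρ ≤ 2. For the lower bound, choose z on |z|=r with -2z^2 purely imaginary of modulus 2r^2; then |cos(−2z^2 − 1)| grows like e^{2r^2}/2, so ρ ≥ 2. Hence ρ = 2.
Therefore ρ = 2.

Order ρ = 2.


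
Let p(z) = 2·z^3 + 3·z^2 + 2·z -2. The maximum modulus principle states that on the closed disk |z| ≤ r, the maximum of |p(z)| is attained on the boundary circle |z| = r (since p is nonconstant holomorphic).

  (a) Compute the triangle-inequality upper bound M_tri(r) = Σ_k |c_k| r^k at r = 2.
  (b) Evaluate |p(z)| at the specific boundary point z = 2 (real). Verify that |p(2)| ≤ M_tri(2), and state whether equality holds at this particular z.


Coefficients: c_0 = -2, c_1 = 2, c_2 = 3, c_3 = 2. Radius r = 2.
Part (a). Triangle bound: M_tri(r) = Σ_k |c_k| r^k
  = |-2|·2^0 + |2|·2^1 + |3|·2^2 + |2|·2^3
  = 2 + 4 + 12 + 16 = 34.
This bounds M(r) := max_{|z|=r} |p(z)| from above; equality holds iff all terms c_k z^k can be made to align in phase at a single z on |z|=r.
Part (b). At z = 2 (real, on the circle |z| = r):
  p(2) = (-2)·2^0 + (2)·2^1 + (3)·2^2 + (2)·2^3 = 30.
  |p(2)| = 30.
Check: |p(2)| = 30 ≤ 34 = M_tri(2). ✓ Equality does not hold at z = 2 (the coefficients have mixed signs, so the terms do not all align in phase there).

M_tri(2) = 34; |p(2)| = 30; equality at z=2: no.
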